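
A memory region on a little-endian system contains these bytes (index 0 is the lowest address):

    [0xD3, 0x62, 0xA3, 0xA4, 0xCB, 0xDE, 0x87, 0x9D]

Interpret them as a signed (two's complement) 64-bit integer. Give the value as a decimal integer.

-7095457721677028653

Little-endian stores the least-significant byte at the lowest address.
Reassemble most-significant byte first: 9D 87 DE CB A4 A3 62 D3 → 0x9D87DECBA4A362D3.
Top bit is set, so as a signed 64-bit value this is 0x9D87DECBA4A362D3 − 2^64 = -7095457721677028653.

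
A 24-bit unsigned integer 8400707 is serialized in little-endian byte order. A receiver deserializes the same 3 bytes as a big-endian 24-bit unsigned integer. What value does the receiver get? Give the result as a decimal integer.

4403072

8400707 in 24-bit hexadecimal is 0x802F43.
Stored little-endian, the bytes at ascending addresses are 43 2F 80.
Read back as big-endian, the last byte is least significant, giving 0x432F80.
0x432F80 = 4403072.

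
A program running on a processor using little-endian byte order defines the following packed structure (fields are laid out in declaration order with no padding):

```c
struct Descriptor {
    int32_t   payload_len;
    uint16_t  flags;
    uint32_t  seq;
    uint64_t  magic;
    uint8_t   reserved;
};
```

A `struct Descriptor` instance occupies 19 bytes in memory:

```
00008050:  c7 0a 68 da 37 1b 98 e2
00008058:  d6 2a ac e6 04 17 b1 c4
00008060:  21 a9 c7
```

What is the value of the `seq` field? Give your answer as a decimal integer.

`seq` follows `payload_len` (4 B), `flags` (2 B), so it starts at offset 4 + 2 = 6 and occupies 4 bytes.
Bytes at offsets 6..9: 98 E2 D6 2A.
Little-endian stores the least-significant byte at the lowest address.
Reassemble most-significant byte first: 2A D6 E2 98 → 0x2AD6E298.
0x2AD6E298 = 718725784.

718725784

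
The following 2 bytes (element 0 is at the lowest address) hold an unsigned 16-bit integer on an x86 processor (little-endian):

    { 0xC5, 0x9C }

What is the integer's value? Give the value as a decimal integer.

Little-endian stores the least-significant byte at the lowest address.
Reassemble most-significant byte first: 9C C5 → 0x9CC5.
0x9CC5 = 40133.

40133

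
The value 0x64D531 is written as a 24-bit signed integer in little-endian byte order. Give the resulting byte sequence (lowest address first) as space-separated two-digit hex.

31 D5 64

Split into bytes (most-significant first): 64 D5 31.
Little-endian stores the least-significant byte at the lowest address.
So at ascending addresses the bytes are 31 D5 64.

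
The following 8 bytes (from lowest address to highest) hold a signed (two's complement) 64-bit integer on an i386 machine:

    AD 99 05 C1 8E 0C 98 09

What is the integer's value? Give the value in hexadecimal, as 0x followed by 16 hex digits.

0x09980C8EC10599AD

In little-endian order the low byte comes first in memory.
Reassemble most-significant byte first: 09 98 0C 8E C1 05 99 AD → 0x09980C8EC10599AD.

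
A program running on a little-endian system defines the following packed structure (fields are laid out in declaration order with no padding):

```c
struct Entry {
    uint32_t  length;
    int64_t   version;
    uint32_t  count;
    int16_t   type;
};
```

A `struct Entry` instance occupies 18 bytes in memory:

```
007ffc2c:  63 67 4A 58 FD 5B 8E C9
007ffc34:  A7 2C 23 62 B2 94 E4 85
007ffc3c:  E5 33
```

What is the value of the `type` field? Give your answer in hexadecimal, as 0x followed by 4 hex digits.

0x33E5

`type` follows `length` (4 B), `version` (8 B), `count` (4 B), so it starts at offset 4 + 8 + 4 = 16 and occupies 2 bytes.
Bytes at offsets 16..17: E5 33.
Little-endian stores the least-significant byte at the lowest address.
Reassemble most-significant byte first: 33 E5 → 0x33E5.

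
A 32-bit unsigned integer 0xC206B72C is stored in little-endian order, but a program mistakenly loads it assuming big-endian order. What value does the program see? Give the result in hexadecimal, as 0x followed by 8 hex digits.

Stored little-endian, the bytes at ascending addresses are 2C B7 06 C2.
Read back as big-endian, the last byte is least significant, giving 0x2CB706C2.

0x2CB706C2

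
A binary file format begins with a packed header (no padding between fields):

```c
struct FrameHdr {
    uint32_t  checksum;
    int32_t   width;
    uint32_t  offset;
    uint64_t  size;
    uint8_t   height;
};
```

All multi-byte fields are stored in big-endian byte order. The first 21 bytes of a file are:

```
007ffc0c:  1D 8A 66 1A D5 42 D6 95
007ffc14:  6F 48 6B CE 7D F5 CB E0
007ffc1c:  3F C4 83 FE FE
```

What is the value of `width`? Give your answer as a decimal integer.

`width` follows `checksum` (4 bytes), so it starts at byte offset 4 and occupies 4 bytes.
Bytes at offsets 4..7: D5 42 D6 95.
In big-endian order the high byte comes first in memory.
The bytes are already most-significant first: 0xD542D695.
Top bit is set, so as a signed 32-bit value this is 0xD542D695 − 2^32 = -717039979.

-717039979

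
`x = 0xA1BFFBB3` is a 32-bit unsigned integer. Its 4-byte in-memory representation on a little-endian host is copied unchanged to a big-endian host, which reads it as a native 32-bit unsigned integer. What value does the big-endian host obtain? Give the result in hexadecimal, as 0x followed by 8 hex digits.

Stored little-endian, the bytes at ascending addresses are B3 FB BF A1.
Read back as big-endian, the last byte is least significant, giving 0xB3FBBFA1.

0xB3FBBFA1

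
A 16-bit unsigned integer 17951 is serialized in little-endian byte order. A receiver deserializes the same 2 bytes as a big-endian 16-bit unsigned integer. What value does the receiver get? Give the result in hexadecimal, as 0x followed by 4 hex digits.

17951 in 16-bit hexadecimal is 0x461F.
Stored little-endian, the bytes at ascending addresses are 1F 46.
Read back as big-endian, the last byte is least significant, giving 0x1F46.

0x1F46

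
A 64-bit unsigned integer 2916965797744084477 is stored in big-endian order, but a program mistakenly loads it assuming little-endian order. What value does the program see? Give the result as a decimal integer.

18232119631334898472

2916965797744084477 in 64-bit hexadecimal is 0x287B24F0348005FD.
Stored big-endian, the bytes at ascending addresses are 28 7B 24 F0 34 80 05 FD.
Read back as little-endian, the first byte is least significant, giving 0xFD058034F0247B28.
0xFD058034F0247B28 = 18232119631334898472.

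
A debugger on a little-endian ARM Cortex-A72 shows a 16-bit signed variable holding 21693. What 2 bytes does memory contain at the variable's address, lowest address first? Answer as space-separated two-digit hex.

21693 in hexadecimal, padded to 16 bits, is 0x54BD.
Split into bytes (most-significant first): 54 BD.
Little-endian stores the least-significant byte at the lowest address.
So at ascending addresses the bytes are BD 54.

BD 54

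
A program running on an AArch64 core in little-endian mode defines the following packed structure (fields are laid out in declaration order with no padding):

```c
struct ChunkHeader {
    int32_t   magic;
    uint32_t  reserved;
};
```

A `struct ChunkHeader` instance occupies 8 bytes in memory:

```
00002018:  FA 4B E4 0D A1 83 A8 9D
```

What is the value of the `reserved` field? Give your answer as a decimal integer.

2645066657

`reserved` follows `magic` (4 bytes), so it starts at byte offset 4 and occupies 4 bytes.
Bytes at offsets 4..7: A1 83 A8 9D.
Little-endian stores the least-significant byte at the lowest address.
Reassemble most-significant byte first: 9D A8 83 A1 → 0x9DA883A1.
0x9DA883A1 = 2645066657.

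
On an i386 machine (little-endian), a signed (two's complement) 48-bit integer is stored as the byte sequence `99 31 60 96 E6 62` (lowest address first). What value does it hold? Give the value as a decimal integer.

108742504886681

Little-endian stores the least-significant byte at the lowest address.
Reassemble most-significant byte first: 62 E6 96 60 31 99 → 0x62E696603199.
0x62E696603199 = 108742504886681.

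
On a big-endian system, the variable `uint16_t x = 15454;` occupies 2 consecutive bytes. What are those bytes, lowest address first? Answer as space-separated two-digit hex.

3C 5E

15454 in hexadecimal, padded to 16 bits, is 0x3C5E.
Split into bytes (most-significant first): 3C 5E.
Big-endian: lowest address holds the most-significant byte.
So the memory order matches the most-significant-first order: 3C 5E.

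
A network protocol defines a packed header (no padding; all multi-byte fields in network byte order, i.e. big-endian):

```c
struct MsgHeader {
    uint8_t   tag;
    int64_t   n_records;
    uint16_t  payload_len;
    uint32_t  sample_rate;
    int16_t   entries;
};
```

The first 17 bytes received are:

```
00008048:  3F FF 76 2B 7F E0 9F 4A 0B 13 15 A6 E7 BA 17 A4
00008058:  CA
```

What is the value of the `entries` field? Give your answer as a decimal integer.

`entries` follows `tag` (1 B), `n_records` (8 B), `payload_len` (2 B), `sample_rate` (4 B), so it starts at offset 1 + 8 + 2 + 4 = 15 and occupies 2 bytes.
Bytes at offsets 15..16: A4 CA.
In big-endian order the high byte comes first in memory.
The bytes are already most-significant first: 0xA4CA.
Top bit is set, so as a signed 16-bit value this is 0xA4CA − 2^16 = -23350.

-23350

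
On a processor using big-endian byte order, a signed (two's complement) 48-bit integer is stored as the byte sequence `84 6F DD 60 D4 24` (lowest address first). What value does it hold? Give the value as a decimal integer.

-135858986363868

Big-endian: lowest address holds the most-significant byte.
The bytes are already most-significant first: 0x846FDD60D424.
Top bit is set, so as a signed 48-bit value this is 0x846FDD60D424 − 2^48 = -135858986363868.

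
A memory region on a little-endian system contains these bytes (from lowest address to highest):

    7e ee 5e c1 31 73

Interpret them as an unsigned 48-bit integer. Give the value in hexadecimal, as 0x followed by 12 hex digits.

0x7331C15EEE7E

In little-endian order the low byte comes first in memory.
Reassemble most-significant byte first: 73 31 C1 5E EE 7E → 0x7331C15EEE7E.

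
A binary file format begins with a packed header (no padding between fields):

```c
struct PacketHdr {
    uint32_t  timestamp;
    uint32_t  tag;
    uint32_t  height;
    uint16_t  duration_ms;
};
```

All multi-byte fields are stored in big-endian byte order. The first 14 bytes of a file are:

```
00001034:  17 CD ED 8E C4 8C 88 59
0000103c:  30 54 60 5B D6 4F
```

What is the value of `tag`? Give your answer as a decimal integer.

`tag` follows `timestamp` (4 bytes), so it starts at byte offset 4 and occupies 4 bytes.
Bytes at offsets 4..7: C4 8C 88 59.
Big-endian stores the most-significant byte at the lowest address.
The bytes are already most-significant first: 0xC48C8859.
0xC48C8859 = 3297544281.

3297544281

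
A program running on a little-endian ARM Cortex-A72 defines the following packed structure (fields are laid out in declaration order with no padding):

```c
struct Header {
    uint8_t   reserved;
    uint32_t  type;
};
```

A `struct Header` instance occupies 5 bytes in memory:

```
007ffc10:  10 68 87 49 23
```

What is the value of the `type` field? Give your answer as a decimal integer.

`type` follows `reserved` (1 byte), so it starts at byte offset 1 and occupies 4 bytes.
Bytes at offsets 1..4: 68 87 49 23.
Little-endian: lowest address holds the least-significant byte.
Reassemble most-significant byte first: 23 49 87 68 → 0x23498768.
0x23498768 = 592021352.

592021352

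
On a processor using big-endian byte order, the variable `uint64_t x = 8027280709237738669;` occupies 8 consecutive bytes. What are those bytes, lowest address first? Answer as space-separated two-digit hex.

8027280709237738669 in hexadecimal, padded to 64 bits, is 0x6F66A14652760CAD.
Split into bytes (most-significant first): 6F 66 A1 46 52 76 0C AD.
Big-endian: lowest address holds the most-significant byte.
So the memory order matches the most-significant-first order: 6F 66 A1 46 52 76 0C AD.

6F 66 A1 46 52 76 0C AD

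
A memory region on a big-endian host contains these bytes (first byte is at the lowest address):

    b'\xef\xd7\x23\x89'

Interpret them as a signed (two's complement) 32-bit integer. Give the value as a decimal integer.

Big-endian stores the most-significant byte at the lowest address.
The bytes are already most-significant first: 0xEFD72389.
Top bit is set, so as a signed 32-bit value this is 0xEFD72389 − 2^32 = -271113335.

-271113335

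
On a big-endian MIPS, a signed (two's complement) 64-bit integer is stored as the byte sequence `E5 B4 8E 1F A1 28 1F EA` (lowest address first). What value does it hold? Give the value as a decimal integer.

In big-endian order the high byte comes first in memory.
The bytes are already most-significant first: 0xE5B48E1FA1281FEA.
Top bit is set, so as a signed 64-bit value this is 0xE5B48E1FA1281FEA − 2^64 = -1894733276717244438.

-1894733276717244438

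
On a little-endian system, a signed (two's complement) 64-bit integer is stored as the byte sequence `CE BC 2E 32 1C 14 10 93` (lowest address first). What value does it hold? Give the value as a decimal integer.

Little-endian: lowest address holds the least-significant byte.
Reassemble most-significant byte first: 93 10 14 1C 32 2E BC CE → 0x9310141C322EBCCE.
Top bit is set, so as a signed 64-bit value this is 0x9310141C322EBCCE − 2^64 = -7849752039173210930.

-7849752039173210930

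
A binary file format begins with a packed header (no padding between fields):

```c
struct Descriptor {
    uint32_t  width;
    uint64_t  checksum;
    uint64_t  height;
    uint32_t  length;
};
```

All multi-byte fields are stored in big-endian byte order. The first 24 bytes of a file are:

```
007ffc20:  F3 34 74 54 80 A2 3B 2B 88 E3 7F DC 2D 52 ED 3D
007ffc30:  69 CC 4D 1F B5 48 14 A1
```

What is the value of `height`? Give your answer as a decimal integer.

`height` follows `width` (4 B), `checksum` (8 B), so it starts at offset 4 + 8 = 12 and occupies 8 bytes.
Bytes at offsets 12..19: 2D 52 ED 3D 69 CC 4D 1F.
In big-endian order the high byte comes first in memory.
The bytes are already most-significant first: 0x2D52ED3D69CC4D1F.
0x2D52ED3D69CC4D1F = 3265933527820815647.

3265933527820815647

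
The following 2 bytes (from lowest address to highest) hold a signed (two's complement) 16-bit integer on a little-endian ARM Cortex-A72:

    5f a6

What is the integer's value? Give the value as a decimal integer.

-22945

In little-endian order the low byte comes first in memory.
Reassemble most-significant byte first: A6 5F → 0xA65F.
Top bit is set, so as a signed 16-bit value this is 0xA65F − 2^16 = -22945.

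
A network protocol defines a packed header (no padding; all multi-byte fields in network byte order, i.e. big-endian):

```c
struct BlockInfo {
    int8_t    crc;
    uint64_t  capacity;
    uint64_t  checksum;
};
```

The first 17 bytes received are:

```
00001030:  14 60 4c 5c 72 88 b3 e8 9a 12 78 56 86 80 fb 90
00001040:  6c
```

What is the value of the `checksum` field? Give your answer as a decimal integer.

`checksum` follows `crc` (1 B), `capacity` (8 B), so it starts at offset 1 + 8 = 9 and occupies 8 bytes.
Bytes at offsets 9..16: 12 78 56 86 80 FB 90 6C.
Big-endian: lowest address holds the most-significant byte.
The bytes are already most-significant first: 0x1278568680FB906C.
0x1278568680FB906C = 1330908825577558124.

1330908825577558124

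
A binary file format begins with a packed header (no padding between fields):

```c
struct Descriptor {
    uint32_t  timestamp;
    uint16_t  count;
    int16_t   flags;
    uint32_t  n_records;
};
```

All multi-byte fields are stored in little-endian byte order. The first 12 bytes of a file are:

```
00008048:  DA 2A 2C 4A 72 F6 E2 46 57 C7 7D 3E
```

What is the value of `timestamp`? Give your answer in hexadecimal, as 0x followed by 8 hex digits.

0x4A2C2ADA

`timestamp` is the first field, at byte offset 0, occupying 4 bytes.
Bytes at offsets 0..3: DA 2A 2C 4A.
In little-endian order the low byte comes first in memory.
Reassemble most-significant byte first: 4A 2C 2A DA → 0x4A2C2ADA.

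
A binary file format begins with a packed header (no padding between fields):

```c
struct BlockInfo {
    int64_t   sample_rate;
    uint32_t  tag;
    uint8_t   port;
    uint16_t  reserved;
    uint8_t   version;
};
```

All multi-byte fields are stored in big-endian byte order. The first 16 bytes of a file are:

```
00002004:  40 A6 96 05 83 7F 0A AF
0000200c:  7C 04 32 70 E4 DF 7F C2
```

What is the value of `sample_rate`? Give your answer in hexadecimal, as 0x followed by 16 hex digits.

0x40A69605837F0AAF

`sample_rate` is the first field, at byte offset 0, occupying 8 bytes.
Bytes at offsets 0..7: 40 A6 96 05 83 7F 0A AF.
In big-endian order the high byte comes first in memory.
The bytes are already most-significant first: 0x40A69605837F0AAF.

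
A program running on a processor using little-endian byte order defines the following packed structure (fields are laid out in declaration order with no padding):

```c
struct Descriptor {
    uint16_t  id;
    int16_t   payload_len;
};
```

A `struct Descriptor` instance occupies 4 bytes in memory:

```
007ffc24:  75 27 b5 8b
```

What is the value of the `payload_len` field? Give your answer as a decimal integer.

`payload_len` follows `id` (2 bytes), so it starts at byte offset 2 and occupies 2 bytes.
Bytes at offsets 2..3: B5 8B.
Little-endian stores the least-significant byte at the lowest address.
Reassemble most-significant byte first: 8B B5 → 0x8BB5.
Top bit is set, so as a signed 16-bit value this is 0x8BB5 − 2^16 = -29771.

-29771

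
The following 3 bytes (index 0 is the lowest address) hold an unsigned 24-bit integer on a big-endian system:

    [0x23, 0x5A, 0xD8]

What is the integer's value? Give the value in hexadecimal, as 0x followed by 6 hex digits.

0x235AD8

In big-endian order the high byte comes first in memory.
The bytes are already most-significant first: 0x235AD8.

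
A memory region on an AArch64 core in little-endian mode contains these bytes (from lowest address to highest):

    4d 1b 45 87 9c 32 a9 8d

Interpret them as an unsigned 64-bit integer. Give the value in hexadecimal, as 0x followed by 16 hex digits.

Little-endian: lowest address holds the least-significant byte.
Reassemble most-significant byte first: 8D A9 32 9C 87 45 1B 4D → 0x8DA9329C87451B4D.

0x8DA9329C87451B4D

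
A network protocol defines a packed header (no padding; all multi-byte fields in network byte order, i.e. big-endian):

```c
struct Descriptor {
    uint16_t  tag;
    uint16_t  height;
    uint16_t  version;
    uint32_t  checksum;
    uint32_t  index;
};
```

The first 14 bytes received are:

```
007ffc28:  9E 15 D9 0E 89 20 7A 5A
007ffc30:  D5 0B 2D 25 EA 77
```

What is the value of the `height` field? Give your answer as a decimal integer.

`height` follows `tag` (2 bytes), so it starts at byte offset 2 and occupies 2 bytes.
Bytes at offsets 2..3: D9 0E.
Big-endian stores the most-significant byte at the lowest address.
The bytes are already most-significant first: 0xD90E.
0xD90E = 55566.

55566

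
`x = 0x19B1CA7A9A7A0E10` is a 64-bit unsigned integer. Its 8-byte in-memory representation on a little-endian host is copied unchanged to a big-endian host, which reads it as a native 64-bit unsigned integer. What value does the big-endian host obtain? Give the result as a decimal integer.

1156996958184452377

Stored little-endian, the bytes at ascending addresses are 10 0E 7A 9A 7A CA B1 19.
Read back as big-endian, the last byte is least significant, giving 0x100E7A9A7ACAB119.
0x100E7A9A7ACAB119 = 1156996958184452377.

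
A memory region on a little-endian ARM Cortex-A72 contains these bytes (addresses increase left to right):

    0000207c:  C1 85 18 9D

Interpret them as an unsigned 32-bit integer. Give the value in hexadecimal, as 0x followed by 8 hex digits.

In little-endian order the low byte comes first in memory.
Reassemble most-significant byte first: 9D 18 85 C1 → 0x9D1885C1.

0x9D1885C1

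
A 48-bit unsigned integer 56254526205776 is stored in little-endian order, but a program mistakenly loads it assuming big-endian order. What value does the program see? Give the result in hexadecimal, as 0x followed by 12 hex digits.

0x502F0DC72933

56254526205776 in 48-bit hexadecimal is 0x3329C70D2F50.
Stored little-endian, the bytes at ascending addresses are 50 2F 0D C7 29 33.
Read back as big-endian, the last byte is least significant, giving 0x502F0DC72933.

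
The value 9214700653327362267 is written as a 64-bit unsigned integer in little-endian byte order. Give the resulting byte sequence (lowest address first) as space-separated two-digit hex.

9214700653327362267 in hexadecimal, padded to 64 bits, is 0x7FE1316C312328DB.
Split into bytes (most-significant first): 7F E1 31 6C 31 23 28 DB.
In little-endian order the low byte comes first in memory.
So at ascending addresses the bytes are DB 28 23 31 6C 31 E1 7F.

DB 28 23 31 6C 31 E1 7F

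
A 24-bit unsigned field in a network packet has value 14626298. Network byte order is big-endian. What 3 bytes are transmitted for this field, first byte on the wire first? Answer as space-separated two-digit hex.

14626298 in hexadecimal, padded to 24 bits, is 0xDF2DFA.
Split into bytes (most-significant first): DF 2D FA.
Big-endian: lowest address holds the most-significant byte.
So the memory order matches the most-significant-first order: DF 2D FA.

DF 2D FA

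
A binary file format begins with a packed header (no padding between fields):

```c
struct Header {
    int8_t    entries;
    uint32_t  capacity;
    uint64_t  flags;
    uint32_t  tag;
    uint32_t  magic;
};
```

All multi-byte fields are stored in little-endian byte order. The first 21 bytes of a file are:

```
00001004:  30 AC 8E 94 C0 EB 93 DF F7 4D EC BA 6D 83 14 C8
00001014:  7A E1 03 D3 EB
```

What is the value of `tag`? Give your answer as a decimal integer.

`tag` follows `entries` (1 B), `capacity` (4 B), `flags` (8 B), so it starts at offset 1 + 4 + 8 = 13 and occupies 4 bytes.
Bytes at offsets 13..16: 83 14 C8 7A.
In little-endian order the low byte comes first in memory.
Reassemble most-significant byte first: 7A C8 14 83 → 0x7AC81483.
0x7AC81483 = 2059932803.

2059932803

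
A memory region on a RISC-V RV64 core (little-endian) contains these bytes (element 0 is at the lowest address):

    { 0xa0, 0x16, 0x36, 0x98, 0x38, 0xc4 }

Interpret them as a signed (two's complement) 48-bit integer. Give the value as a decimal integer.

-65727625816416

In little-endian order the low byte comes first in memory.
Reassemble most-significant byte first: C4 38 98 36 16 A0 → 0xC438983616A0.
Top bit is set, so as a signed 48-bit value this is 0xC438983616A0 − 2^48 = -65727625816416.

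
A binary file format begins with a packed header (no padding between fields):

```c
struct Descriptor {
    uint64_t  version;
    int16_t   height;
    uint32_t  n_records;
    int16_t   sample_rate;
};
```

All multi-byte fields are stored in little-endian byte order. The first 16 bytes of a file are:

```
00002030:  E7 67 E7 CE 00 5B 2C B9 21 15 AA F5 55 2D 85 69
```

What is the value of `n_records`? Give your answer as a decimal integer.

`n_records` follows `version` (8 B), `height` (2 B), so it starts at offset 8 + 2 = 10 and occupies 4 bytes.
Bytes at offsets 10..13: AA F5 55 2D.
Little-endian stores the least-significant byte at the lowest address.
Reassemble most-significant byte first: 2D 55 F5 AA → 0x2D55F5AA.
0x2D55F5AA = 760608170.

760608170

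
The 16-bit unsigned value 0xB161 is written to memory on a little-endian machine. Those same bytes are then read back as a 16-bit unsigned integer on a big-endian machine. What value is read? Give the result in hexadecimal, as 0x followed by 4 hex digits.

0x61B1

Stored little-endian, the bytes at ascending addresses are 61 B1.
Read back as big-endian, the last byte is least significant, giving 0x61B1.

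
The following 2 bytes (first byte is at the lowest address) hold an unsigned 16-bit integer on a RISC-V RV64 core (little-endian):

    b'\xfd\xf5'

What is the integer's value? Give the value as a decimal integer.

Little-endian stores the least-significant byte at the lowest address.
Reassemble most-significant byte first: F5 FD → 0xF5FD.
0xF5FD = 62973.

62973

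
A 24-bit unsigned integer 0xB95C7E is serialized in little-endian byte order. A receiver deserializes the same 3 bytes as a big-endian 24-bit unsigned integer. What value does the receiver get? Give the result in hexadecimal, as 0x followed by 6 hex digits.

0x7E5CB9

Stored little-endian, the bytes at ascending addresses are 7E 5C B9.
Read back as big-endian, the last byte is least significant, giving 0x7E5CB9.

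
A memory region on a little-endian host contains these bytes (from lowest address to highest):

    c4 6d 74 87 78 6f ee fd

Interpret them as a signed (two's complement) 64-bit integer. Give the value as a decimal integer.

-149059174197334588

Little-endian stores the least-significant byte at the lowest address.
Reassemble most-significant byte first: FD EE 6F 78 87 74 6D C4 → 0xFDEE6F7887746DC4.
Top bit is set, so as a signed 64-bit value this is 0xFDEE6F7887746DC4 − 2^64 = -149059174197334588.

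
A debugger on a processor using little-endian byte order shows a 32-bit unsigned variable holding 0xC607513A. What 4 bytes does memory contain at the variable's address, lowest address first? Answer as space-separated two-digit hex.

3A 51 07 C6

Split into bytes (most-significant first): C6 07 51 3A.
In little-endian order the low byte comes first in memory.
So at ascending addresses the bytes are 3A 51 07 C6.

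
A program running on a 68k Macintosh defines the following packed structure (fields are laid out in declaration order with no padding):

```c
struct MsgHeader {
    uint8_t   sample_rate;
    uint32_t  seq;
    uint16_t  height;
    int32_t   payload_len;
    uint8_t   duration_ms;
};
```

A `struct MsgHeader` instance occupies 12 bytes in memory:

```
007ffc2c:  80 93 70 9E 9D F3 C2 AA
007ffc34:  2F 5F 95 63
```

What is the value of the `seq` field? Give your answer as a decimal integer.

`seq` follows `sample_rate` (1 byte), so it starts at byte offset 1 and occupies 4 bytes.
Bytes at offsets 1..4: 93 70 9E 9D.
In big-endian order the high byte comes first in memory.
The bytes are already most-significant first: 0x93709E9D.
0x93709E9D = 2473631389.

2473631389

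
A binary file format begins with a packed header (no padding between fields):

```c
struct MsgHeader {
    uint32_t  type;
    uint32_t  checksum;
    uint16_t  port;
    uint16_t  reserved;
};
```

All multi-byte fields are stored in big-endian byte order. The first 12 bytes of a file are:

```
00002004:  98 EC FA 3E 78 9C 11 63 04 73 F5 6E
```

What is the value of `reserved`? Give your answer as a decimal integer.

62830

`reserved` follows `type` (4 B), `checksum` (4 B), `port` (2 B), so it starts at offset 4 + 4 + 2 = 10 and occupies 2 bytes.
Bytes at offsets 10..11: F5 6E.
In big-endian order the high byte comes first in memory.
The bytes are already most-significant first: 0xF56E.
0xF56E = 62830.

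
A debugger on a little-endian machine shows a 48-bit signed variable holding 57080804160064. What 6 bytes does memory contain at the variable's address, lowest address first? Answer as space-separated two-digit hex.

40 32 0E 29 EA 33

57080804160064 in hexadecimal, padded to 48 bits, is 0x33EA290E3240.
Split into bytes (most-significant first): 33 EA 29 0E 32 40.
Little-endian stores the least-significant byte at the lowest address.
So at ascending addresses the bytes are 40 32 0E 29 EA 33.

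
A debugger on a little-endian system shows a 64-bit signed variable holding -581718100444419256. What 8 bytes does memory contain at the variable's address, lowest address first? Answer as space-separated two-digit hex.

48 6B 98 3F 78 52 ED F7

Two's complement of -581718100444419256 in 64 bits: 581718100444419256 = 0x0812AD87C06794B8; invert → 0xF7ED52783F986B47; add 1 → 0xF7ED52783F986B48.
Split into bytes (most-significant first): F7 ED 52 78 3F 98 6B 48.
Little-endian stores the least-significant byte at the lowest address.
So at ascending addresses the bytes are 48 6B 98 3F 78 52 ED F7.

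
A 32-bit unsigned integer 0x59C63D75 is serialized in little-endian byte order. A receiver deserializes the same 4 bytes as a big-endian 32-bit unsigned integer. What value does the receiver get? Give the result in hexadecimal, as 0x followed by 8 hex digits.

Stored little-endian, the bytes at ascending addresses are 75 3D C6 59.
Read back as big-endian, the last byte is least significant, giving 0x753DC659.

0x753DC659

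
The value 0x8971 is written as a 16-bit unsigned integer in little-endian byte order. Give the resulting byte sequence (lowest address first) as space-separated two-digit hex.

71 89

Split into bytes (most-significant first): 89 71.
Little-endian: lowest address holds the least-significant byte.
So at ascending addresses the bytes are 71 89.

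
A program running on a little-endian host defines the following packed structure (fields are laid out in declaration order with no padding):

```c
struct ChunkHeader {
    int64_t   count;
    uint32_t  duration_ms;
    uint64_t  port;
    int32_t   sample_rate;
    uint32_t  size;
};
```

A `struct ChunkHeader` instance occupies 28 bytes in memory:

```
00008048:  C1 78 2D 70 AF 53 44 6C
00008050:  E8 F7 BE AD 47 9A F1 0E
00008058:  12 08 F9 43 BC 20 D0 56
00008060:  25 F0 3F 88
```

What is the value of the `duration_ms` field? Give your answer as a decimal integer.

`duration_ms` follows `count` (8 bytes), so it starts at byte offset 8 and occupies 4 bytes.
Bytes at offsets 8..11: E8 F7 BE AD.
Little-endian stores the least-significant byte at the lowest address.
Reassemble most-significant byte first: AD BE F7 E8 → 0xADBEF7E8.
0xADBEF7E8 = 2914973672.

2914973672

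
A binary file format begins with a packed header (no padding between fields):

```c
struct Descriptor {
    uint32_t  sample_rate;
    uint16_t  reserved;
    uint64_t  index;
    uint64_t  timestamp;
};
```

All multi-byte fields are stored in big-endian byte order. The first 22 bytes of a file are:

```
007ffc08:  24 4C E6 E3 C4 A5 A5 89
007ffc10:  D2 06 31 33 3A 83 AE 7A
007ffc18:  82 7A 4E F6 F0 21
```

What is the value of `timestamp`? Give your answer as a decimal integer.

12572504771580588065

`timestamp` follows `sample_rate` (4 B), `reserved` (2 B), `index` (8 B), so it starts at offset 4 + 2 + 8 = 14 and occupies 8 bytes.
Bytes at offsets 14..21: AE 7A 82 7A 4E F6 F0 21.
In big-endian order the high byte comes first in memory.
The bytes are already most-significant first: 0xAE7A827A4EF6F021.
0xAE7A827A4EF6F021 = 12572504771580588065.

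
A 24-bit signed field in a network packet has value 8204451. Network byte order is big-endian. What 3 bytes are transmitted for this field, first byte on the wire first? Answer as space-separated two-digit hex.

7D 30 A3

8204451 in hexadecimal, padded to 24 bits, is 0x7D30A3.
Split into bytes (most-significant first): 7D 30 A3.
Big-endian stores the most-significant byte at the lowest address.
So the memory order matches the most-significant-first order: 7D 30 A3.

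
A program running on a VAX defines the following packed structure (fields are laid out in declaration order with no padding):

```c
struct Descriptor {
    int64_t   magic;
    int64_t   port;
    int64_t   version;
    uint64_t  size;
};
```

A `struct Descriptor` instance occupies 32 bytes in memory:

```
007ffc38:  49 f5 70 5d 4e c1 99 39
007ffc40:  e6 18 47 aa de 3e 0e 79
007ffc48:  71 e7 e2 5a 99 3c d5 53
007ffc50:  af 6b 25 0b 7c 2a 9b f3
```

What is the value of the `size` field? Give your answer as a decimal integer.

`size` follows `magic` (8 B), `port` (8 B), `version` (8 B), so it starts at offset 8 + 8 + 8 = 24 and occupies 8 bytes.
Bytes at offsets 24..31: AF 6B 25 0B 7C 2A 9B F3.
Little-endian stores the least-significant byte at the lowest address.
Reassemble most-significant byte first: F3 9B 2A 7C 0B 25 6B AF → 0xF39B2A7C0B256BAF.
0xF39B2A7C0B256BAF = 17553670684857953199.

17553670684857953199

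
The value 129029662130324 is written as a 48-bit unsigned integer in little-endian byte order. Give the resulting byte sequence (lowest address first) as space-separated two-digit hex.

129029662130324 in hexadecimal, padded to 48 bits, is 0x755A0F2D4094.
Split into bytes (most-significant first): 75 5A 0F 2D 40 94.
Little-endian stores the least-significant byte at the lowest address.
So at ascending addresses the bytes are 94 40 2D 0F 5A 75.

94 40 2D 0F 5A 75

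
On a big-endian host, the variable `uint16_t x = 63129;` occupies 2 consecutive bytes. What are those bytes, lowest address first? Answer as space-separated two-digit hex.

63129 in hexadecimal, padded to 16 bits, is 0xF699.
Split into bytes (most-significant first): F6 99.
Big-endian: lowest address holds the most-significant byte.
So the memory order matches the most-significant-first order: F6 99.

F6 99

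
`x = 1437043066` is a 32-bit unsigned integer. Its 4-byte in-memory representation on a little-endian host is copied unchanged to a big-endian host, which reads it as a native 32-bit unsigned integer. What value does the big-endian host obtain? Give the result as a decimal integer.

2055841621

1437043066 in 32-bit hexadecimal is 0x55A7897A.
Stored little-endian, the bytes at ascending addresses are 7A 89 A7 55.
Read back as big-endian, the last byte is least significant, giving 0x7A89A755.
0x7A89A755 = 2055841621.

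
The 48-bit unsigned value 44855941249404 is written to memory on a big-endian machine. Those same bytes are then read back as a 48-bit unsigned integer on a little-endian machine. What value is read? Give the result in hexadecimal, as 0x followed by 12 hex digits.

0x7CB971D6CB28

44855941249404 in 48-bit hexadecimal is 0x28CBD671B97C.
Stored big-endian, the bytes at ascending addresses are 28 CB D6 71 B9 7C.
Read back as little-endian, the first byte is least significant, giving 0x7CB971D6CB28.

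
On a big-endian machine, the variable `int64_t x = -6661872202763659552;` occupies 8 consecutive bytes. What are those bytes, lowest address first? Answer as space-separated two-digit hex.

Two's complement of -6661872202763659552 in 64 bits: 6661872202763659552 = 0x5C73B978E8C6E920; invert → 0xA38C4687173916DF; add 1 → 0xA38C4687173916E0.
Split into bytes (most-significant first): A3 8C 46 87 17 39 16 E0.
Big-endian stores the most-significant byte at the lowest address.
So the memory order matches the most-significant-first order: A3 8C 46 87 17 39 16 E0.

A3 8C 46 87 17 39 16 E0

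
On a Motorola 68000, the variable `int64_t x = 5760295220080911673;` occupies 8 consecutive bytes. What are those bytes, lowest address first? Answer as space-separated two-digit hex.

4F F0 AD FB BA 4D A5 39

5760295220080911673 in hexadecimal, padded to 64 bits, is 0x4FF0ADFBBA4DA539.
Split into bytes (most-significant first): 4F F0 AD FB BA 4D A5 39.
Big-endian stores the most-significant byte at the lowest address.
So the memory order matches the most-significant-first order: 4F F0 AD FB BA 4D A5 39.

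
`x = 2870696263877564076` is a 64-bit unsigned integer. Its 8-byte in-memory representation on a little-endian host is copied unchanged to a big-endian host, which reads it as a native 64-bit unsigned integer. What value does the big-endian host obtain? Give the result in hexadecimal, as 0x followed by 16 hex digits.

0xAC9676DA0AC3D627

2870696263877564076 in 64-bit hexadecimal is 0x27D6C30ADA7696AC.
Stored little-endian, the bytes at ascending addresses are AC 96 76 DA 0A C3 D6 27.
Read back as big-endian, the last byte is least significant, giving 0xAC9676DA0AC3D627.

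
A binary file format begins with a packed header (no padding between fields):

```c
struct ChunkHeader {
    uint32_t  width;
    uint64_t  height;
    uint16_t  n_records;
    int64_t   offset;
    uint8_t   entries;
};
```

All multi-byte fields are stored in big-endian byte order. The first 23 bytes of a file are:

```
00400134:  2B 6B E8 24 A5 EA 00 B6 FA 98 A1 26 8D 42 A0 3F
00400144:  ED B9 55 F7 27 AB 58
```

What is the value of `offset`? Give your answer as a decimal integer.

`offset` follows `width` (4 B), `height` (8 B), `n_records` (2 B), so it starts at offset 4 + 8 + 2 = 14 and occupies 8 bytes.
Bytes at offsets 14..21: A0 3F ED B9 55 F7 27 AB.
In big-endian order the high byte comes first in memory.
The bytes are already most-significant first: 0xA03FEDB955F727AB.
Top bit is set, so as a signed 64-bit value this is 0xA03FEDB955F727AB − 2^64 = -6899534723841316949.

-6899534723841316949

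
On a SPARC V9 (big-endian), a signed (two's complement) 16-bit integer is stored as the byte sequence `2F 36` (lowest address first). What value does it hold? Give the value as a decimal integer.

Big-endian: lowest address holds the most-significant byte.
The bytes are already most-significant first: 0x2F36.
0x2F36 = 12086.

12086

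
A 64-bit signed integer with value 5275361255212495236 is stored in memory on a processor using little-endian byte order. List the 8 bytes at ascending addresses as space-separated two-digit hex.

5275361255212495236 in hexadecimal, padded to 64 bits, is 0x4935D91C8ECCB184.
Split into bytes (most-significant first): 49 35 D9 1C 8E CC B1 84.
Little-endian: lowest address holds the least-significant byte.
So at ascending addresses the bytes are 84 B1 CC 8E 1C D9 35 49.

84 B1 CC 8E 1C D9 35 49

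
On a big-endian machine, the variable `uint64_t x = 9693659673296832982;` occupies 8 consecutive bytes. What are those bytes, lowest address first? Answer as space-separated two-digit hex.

86 86 CC 1D 18 63 09 D6

9693659673296832982 in hexadecimal, padded to 64 bits, is 0x8686CC1D186309D6.
Split into bytes (most-significant first): 86 86 CC 1D 18 63 09 D6.
In big-endian order the high byte comes first in memory.
So the memory order matches the most-significant-first order: 86 86 CC 1D 18 63 09 D6.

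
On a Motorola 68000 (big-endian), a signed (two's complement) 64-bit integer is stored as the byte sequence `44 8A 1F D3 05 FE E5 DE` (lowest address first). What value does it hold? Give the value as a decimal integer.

Big-endian: lowest address holds the most-significant byte.
The bytes are already most-significant first: 0x448A1FD305FEE5DE.
0x448A1FD305FEE5DE = 4938794932564321758.

4938794932564321758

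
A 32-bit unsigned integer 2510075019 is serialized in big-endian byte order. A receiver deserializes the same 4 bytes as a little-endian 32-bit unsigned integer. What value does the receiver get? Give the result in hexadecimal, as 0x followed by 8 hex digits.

0x8BB49C95

2510075019 in 32-bit hexadecimal is 0x959CB48B.
Stored big-endian, the bytes at ascending addresses are 95 9C B4 8B.
Read back as little-endian, the first byte is least significant, giving 0x8BB49C95.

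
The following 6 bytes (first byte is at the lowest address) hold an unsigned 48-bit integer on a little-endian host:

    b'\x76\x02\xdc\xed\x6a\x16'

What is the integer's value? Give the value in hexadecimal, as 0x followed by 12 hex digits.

0x166AEDDC0276

Little-endian: lowest address holds the least-significant byte.
Reassemble most-significant byte first: 16 6A ED DC 02 76 → 0x166AEDDC0276.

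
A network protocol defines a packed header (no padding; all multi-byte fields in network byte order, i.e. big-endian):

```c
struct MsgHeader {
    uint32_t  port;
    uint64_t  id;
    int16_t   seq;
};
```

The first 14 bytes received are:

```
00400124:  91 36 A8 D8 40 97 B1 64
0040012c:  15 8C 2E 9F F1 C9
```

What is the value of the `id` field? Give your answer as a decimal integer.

`id` follows `port` (4 bytes), so it starts at byte offset 4 and occupies 8 bytes.
Bytes at offsets 4..11: 40 97 B1 64 15 8C 2E 9F.
In big-endian order the high byte comes first in memory.
The bytes are already most-significant first: 0x4097B164158C2E9F.
0x4097B164158C2E9F = 4654383783327051423.

4654383783327051423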